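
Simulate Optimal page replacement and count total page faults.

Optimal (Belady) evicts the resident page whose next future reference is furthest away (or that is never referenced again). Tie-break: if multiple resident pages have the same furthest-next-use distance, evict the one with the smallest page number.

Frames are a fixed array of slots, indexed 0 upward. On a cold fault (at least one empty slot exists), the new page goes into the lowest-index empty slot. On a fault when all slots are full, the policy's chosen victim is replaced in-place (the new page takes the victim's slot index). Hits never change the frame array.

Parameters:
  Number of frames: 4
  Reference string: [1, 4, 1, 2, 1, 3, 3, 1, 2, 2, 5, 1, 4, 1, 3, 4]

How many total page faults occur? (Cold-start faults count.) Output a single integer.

Answer: 5

Derivation:
Step 0: ref 1 → FAULT, frames=[1,-,-,-]
Step 1: ref 4 → FAULT, frames=[1,4,-,-]
Step 2: ref 1 → HIT, frames=[1,4,-,-]
Step 3: ref 2 → FAULT, frames=[1,4,2,-]
Step 4: ref 1 → HIT, frames=[1,4,2,-]
Step 5: ref 3 → FAULT, frames=[1,4,2,3]
Step 6: ref 3 → HIT, frames=[1,4,2,3]
Step 7: ref 1 → HIT, frames=[1,4,2,3]
Step 8: ref 2 → HIT, frames=[1,4,2,3]
Step 9: ref 2 → HIT, frames=[1,4,2,3]
Step 10: ref 5 → FAULT (evict 2), frames=[1,4,5,3]
Step 11: ref 1 → HIT, frames=[1,4,5,3]
Step 12: ref 4 → HIT, frames=[1,4,5,3]
Step 13: ref 1 → HIT, frames=[1,4,5,3]
Step 14: ref 3 → HIT, frames=[1,4,5,3]
Step 15: ref 4 → HIT, frames=[1,4,5,3]
Total faults: 5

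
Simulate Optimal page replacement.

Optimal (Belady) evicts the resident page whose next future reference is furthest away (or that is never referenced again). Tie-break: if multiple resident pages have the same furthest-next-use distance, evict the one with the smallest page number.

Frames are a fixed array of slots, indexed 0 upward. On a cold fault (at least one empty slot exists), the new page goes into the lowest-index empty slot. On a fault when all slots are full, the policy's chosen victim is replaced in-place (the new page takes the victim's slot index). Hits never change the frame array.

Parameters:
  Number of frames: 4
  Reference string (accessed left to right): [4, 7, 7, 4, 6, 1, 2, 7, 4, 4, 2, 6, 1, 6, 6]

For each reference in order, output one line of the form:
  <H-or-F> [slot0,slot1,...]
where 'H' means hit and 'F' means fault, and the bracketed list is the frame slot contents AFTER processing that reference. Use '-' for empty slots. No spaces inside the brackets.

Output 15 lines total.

F [4,-,-,-]
F [4,7,-,-]
H [4,7,-,-]
H [4,7,-,-]
F [4,7,6,-]
F [4,7,6,1]
F [4,7,6,2]
H [4,7,6,2]
H [4,7,6,2]
H [4,7,6,2]
H [4,7,6,2]
H [4,7,6,2]
F [4,7,6,1]
H [4,7,6,1]
H [4,7,6,1]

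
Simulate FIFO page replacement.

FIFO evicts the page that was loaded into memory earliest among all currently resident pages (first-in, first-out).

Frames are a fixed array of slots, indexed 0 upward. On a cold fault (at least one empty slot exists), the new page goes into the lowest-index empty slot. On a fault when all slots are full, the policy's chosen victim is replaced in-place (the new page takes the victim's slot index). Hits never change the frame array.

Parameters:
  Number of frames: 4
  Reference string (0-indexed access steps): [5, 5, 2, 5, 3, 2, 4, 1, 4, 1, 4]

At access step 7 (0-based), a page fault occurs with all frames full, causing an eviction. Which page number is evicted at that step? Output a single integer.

Answer: 5

Derivation:
Step 0: ref 5 -> FAULT, frames=[5,-,-,-]
Step 1: ref 5 -> HIT, frames=[5,-,-,-]
Step 2: ref 2 -> FAULT, frames=[5,2,-,-]
Step 3: ref 5 -> HIT, frames=[5,2,-,-]
Step 4: ref 3 -> FAULT, frames=[5,2,3,-]
Step 5: ref 2 -> HIT, frames=[5,2,3,-]
Step 6: ref 4 -> FAULT, frames=[5,2,3,4]
Step 7: ref 1 -> FAULT, evict 5, frames=[1,2,3,4]
At step 7: evicted page 5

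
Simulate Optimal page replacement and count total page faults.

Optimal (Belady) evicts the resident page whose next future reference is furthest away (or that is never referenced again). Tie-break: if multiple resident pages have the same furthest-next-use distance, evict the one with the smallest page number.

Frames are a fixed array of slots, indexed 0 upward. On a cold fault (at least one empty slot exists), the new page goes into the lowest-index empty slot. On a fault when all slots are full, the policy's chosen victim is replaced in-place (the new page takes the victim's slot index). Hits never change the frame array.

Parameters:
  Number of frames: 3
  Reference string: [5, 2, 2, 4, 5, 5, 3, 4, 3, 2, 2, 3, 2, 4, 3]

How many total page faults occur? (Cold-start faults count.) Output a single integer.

Answer: 4

Derivation:
Step 0: ref 5 → FAULT, frames=[5,-,-]
Step 1: ref 2 → FAULT, frames=[5,2,-]
Step 2: ref 2 → HIT, frames=[5,2,-]
Step 3: ref 4 → FAULT, frames=[5,2,4]
Step 4: ref 5 → HIT, frames=[5,2,4]
Step 5: ref 5 → HIT, frames=[5,2,4]
Step 6: ref 3 → FAULT (evict 5), frames=[3,2,4]
Step 7: ref 4 → HIT, frames=[3,2,4]
Step 8: ref 3 → HIT, frames=[3,2,4]
Step 9: ref 2 → HIT, frames=[3,2,4]
Step 10: ref 2 → HIT, frames=[3,2,4]
Step 11: ref 3 → HIT, frames=[3,2,4]
Step 12: ref 2 → HIT, frames=[3,2,4]
Step 13: ref 4 → HIT, frames=[3,2,4]
Step 14: ref 3 → HIT, frames=[3,2,4]
Total faults: 4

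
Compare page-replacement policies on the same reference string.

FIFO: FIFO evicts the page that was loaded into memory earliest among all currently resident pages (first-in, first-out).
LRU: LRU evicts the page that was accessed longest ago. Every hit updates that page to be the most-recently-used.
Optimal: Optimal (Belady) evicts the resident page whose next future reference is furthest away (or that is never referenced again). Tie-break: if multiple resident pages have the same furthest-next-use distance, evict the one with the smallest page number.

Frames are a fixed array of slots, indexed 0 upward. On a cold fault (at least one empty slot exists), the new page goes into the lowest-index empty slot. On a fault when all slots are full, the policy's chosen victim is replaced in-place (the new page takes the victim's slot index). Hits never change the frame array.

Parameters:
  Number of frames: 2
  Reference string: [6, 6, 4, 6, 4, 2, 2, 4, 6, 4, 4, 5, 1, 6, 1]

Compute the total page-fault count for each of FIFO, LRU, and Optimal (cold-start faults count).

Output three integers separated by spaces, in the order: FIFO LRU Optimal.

Answer: 8 7 6

Derivation:
--- FIFO ---
  step 0: ref 6 -> FAULT, frames=[6,-] (faults so far: 1)
  step 1: ref 6 -> HIT, frames=[6,-] (faults so far: 1)
  step 2: ref 4 -> FAULT, frames=[6,4] (faults so far: 2)
  step 3: ref 6 -> HIT, frames=[6,4] (faults so far: 2)
  step 4: ref 4 -> HIT, frames=[6,4] (faults so far: 2)
  step 5: ref 2 -> FAULT, evict 6, frames=[2,4] (faults so far: 3)
  step 6: ref 2 -> HIT, frames=[2,4] (faults so far: 3)
  step 7: ref 4 -> HIT, frames=[2,4] (faults so far: 3)
  step 8: ref 6 -> FAULT, evict 4, frames=[2,6] (faults so far: 4)
  step 9: ref 4 -> FAULT, evict 2, frames=[4,6] (faults so far: 5)
  step 10: ref 4 -> HIT, frames=[4,6] (faults so far: 5)
  step 11: ref 5 -> FAULT, evict 6, frames=[4,5] (faults so far: 6)
  step 12: ref 1 -> FAULT, evict 4, frames=[1,5] (faults so far: 7)
  step 13: ref 6 -> FAULT, evict 5, frames=[1,6] (faults so far: 8)
  step 14: ref 1 -> HIT, frames=[1,6] (faults so far: 8)
  FIFO total faults: 8
--- LRU ---
  step 0: ref 6 -> FAULT, frames=[6,-] (faults so far: 1)
  step 1: ref 6 -> HIT, frames=[6,-] (faults so far: 1)
  step 2: ref 4 -> FAULT, frames=[6,4] (faults so far: 2)
  step 3: ref 6 -> HIT, frames=[6,4] (faults so far: 2)
  step 4: ref 4 -> HIT, frames=[6,4] (faults so far: 2)
  step 5: ref 2 -> FAULT, evict 6, frames=[2,4] (faults so far: 3)
  step 6: ref 2 -> HIT, frames=[2,4] (faults so far: 3)
  step 7: ref 4 -> HIT, frames=[2,4] (faults so far: 3)
  step 8: ref 6 -> FAULT, evict 2, frames=[6,4] (faults so far: 4)
  step 9: ref 4 -> HIT, frames=[6,4] (faults so far: 4)
  step 10: ref 4 -> HIT, frames=[6,4] (faults so far: 4)
  step 11: ref 5 -> FAULT, evict 6, frames=[5,4] (faults so far: 5)
  step 12: ref 1 -> FAULT, evict 4, frames=[5,1] (faults so far: 6)
  step 13: ref 6 -> FAULT, evict 5, frames=[6,1] (faults so far: 7)
  step 14: ref 1 -> HIT, frames=[6,1] (faults so far: 7)
  LRU total faults: 7
--- Optimal ---
  step 0: ref 6 -> FAULT, frames=[6,-] (faults so far: 1)
  step 1: ref 6 -> HIT, frames=[6,-] (faults so far: 1)
  step 2: ref 4 -> FAULT, frames=[6,4] (faults so far: 2)
  step 3: ref 6 -> HIT, frames=[6,4] (faults so far: 2)
  step 4: ref 4 -> HIT, frames=[6,4] (faults so far: 2)
  step 5: ref 2 -> FAULT, evict 6, frames=[2,4] (faults so far: 3)
  step 6: ref 2 -> HIT, frames=[2,4] (faults so far: 3)
  step 7: ref 4 -> HIT, frames=[2,4] (faults so far: 3)
  step 8: ref 6 -> FAULT, evict 2, frames=[6,4] (faults so far: 4)
  step 9: ref 4 -> HIT, frames=[6,4] (faults so far: 4)
  step 10: ref 4 -> HIT, frames=[6,4] (faults so far: 4)
  step 11: ref 5 -> FAULT, evict 4, frames=[6,5] (faults so far: 5)
  step 12: ref 1 -> FAULT, evict 5, frames=[6,1] (faults so far: 6)
  step 13: ref 6 -> HIT, frames=[6,1] (faults so far: 6)
  step 14: ref 1 -> HIT, frames=[6,1] (faults so far: 6)
  Optimal total faults: 6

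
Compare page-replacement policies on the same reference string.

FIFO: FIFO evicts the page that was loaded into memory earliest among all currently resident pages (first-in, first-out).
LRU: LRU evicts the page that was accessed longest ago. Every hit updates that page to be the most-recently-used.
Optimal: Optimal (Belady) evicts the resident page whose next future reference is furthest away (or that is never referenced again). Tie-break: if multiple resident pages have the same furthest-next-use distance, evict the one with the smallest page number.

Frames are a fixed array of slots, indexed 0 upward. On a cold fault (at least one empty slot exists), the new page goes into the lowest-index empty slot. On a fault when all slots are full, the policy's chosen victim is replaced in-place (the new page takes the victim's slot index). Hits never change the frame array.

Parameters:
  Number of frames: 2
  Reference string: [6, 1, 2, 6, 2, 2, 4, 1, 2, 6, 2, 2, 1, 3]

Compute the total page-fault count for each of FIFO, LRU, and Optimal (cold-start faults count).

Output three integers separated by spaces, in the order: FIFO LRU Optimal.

--- FIFO ---
  step 0: ref 6 -> FAULT, frames=[6,-] (faults so far: 1)
  step 1: ref 1 -> FAULT, frames=[6,1] (faults so far: 2)
  step 2: ref 2 -> FAULT, evict 6, frames=[2,1] (faults so far: 3)
  step 3: ref 6 -> FAULT, evict 1, frames=[2,6] (faults so far: 4)
  step 4: ref 2 -> HIT, frames=[2,6] (faults so far: 4)
  step 5: ref 2 -> HIT, frames=[2,6] (faults so far: 4)
  step 6: ref 4 -> FAULT, evict 2, frames=[4,6] (faults so far: 5)
  step 7: ref 1 -> FAULT, evict 6, frames=[4,1] (faults so far: 6)
  step 8: ref 2 -> FAULT, evict 4, frames=[2,1] (faults so far: 7)
  step 9: ref 6 -> FAULT, evict 1, frames=[2,6] (faults so far: 8)
  step 10: ref 2 -> HIT, frames=[2,6] (faults so far: 8)
  step 11: ref 2 -> HIT, frames=[2,6] (faults so far: 8)
  step 12: ref 1 -> FAULT, evict 2, frames=[1,6] (faults so far: 9)
  step 13: ref 3 -> FAULT, evict 6, frames=[1,3] (faults so far: 10)
  FIFO total faults: 10
--- LRU ---
  step 0: ref 6 -> FAULT, frames=[6,-] (faults so far: 1)
  step 1: ref 1 -> FAULT, frames=[6,1] (faults so far: 2)
  step 2: ref 2 -> FAULT, evict 6, frames=[2,1] (faults so far: 3)
  step 3: ref 6 -> FAULT, evict 1, frames=[2,6] (faults so far: 4)
  step 4: ref 2 -> HIT, frames=[2,6] (faults so far: 4)
  step 5: ref 2 -> HIT, frames=[2,6] (faults so far: 4)
  step 6: ref 4 -> FAULT, evict 6, frames=[2,4] (faults so far: 5)
  step 7: ref 1 -> FAULT, evict 2, frames=[1,4] (faults so far: 6)
  step 8: ref 2 -> FAULT, evict 4, frames=[1,2] (faults so far: 7)
  step 9: ref 6 -> FAULT, evict 1, frames=[6,2] (faults so far: 8)
  step 10: ref 2 -> HIT, frames=[6,2] (faults so far: 8)
  step 11: ref 2 -> HIT, frames=[6,2] (faults so far: 8)
  step 12: ref 1 -> FAULT, evict 6, frames=[1,2] (faults so far: 9)
  step 13: ref 3 -> FAULT, evict 2, frames=[1,3] (faults so far: 10)
  LRU total faults: 10
--- Optimal ---
  step 0: ref 6 -> FAULT, frames=[6,-] (faults so far: 1)
  step 1: ref 1 -> FAULT, frames=[6,1] (faults so far: 2)
  step 2: ref 2 -> FAULT, evict 1, frames=[6,2] (faults so far: 3)
  step 3: ref 6 -> HIT, frames=[6,2] (faults so far: 3)
  step 4: ref 2 -> HIT, frames=[6,2] (faults so far: 3)
  step 5: ref 2 -> HIT, frames=[6,2] (faults so far: 3)
  step 6: ref 4 -> FAULT, evict 6, frames=[4,2] (faults so far: 4)
  step 7: ref 1 -> FAULT, evict 4, frames=[1,2] (faults so far: 5)
  step 8: ref 2 -> HIT, frames=[1,2] (faults so far: 5)
  step 9: ref 6 -> FAULT, evict 1, frames=[6,2] (faults so far: 6)
  step 10: ref 2 -> HIT, frames=[6,2] (faults so far: 6)
  step 11: ref 2 -> HIT, frames=[6,2] (faults so far: 6)
  step 12: ref 1 -> FAULT, evict 2, frames=[6,1] (faults so far: 7)
  step 13: ref 3 -> FAULT, evict 1, frames=[6,3] (faults so far: 8)
  Optimal total faults: 8

Answer: 10 10 8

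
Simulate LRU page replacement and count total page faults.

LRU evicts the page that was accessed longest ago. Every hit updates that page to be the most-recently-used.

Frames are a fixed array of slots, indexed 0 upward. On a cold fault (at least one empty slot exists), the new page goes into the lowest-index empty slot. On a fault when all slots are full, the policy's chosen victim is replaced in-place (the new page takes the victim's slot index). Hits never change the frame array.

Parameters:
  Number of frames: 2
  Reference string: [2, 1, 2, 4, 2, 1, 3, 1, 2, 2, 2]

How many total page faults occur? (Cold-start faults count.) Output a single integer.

Answer: 6

Derivation:
Step 0: ref 2 → FAULT, frames=[2,-]
Step 1: ref 1 → FAULT, frames=[2,1]
Step 2: ref 2 → HIT, frames=[2,1]
Step 3: ref 4 → FAULT (evict 1), frames=[2,4]
Step 4: ref 2 → HIT, frames=[2,4]
Step 5: ref 1 → FAULT (evict 4), frames=[2,1]
Step 6: ref 3 → FAULT (evict 2), frames=[3,1]
Step 7: ref 1 → HIT, frames=[3,1]
Step 8: ref 2 → FAULT (evict 3), frames=[2,1]
Step 9: ref 2 → HIT, frames=[2,1]
Step 10: ref 2 → HIT, frames=[2,1]
Total faults: 6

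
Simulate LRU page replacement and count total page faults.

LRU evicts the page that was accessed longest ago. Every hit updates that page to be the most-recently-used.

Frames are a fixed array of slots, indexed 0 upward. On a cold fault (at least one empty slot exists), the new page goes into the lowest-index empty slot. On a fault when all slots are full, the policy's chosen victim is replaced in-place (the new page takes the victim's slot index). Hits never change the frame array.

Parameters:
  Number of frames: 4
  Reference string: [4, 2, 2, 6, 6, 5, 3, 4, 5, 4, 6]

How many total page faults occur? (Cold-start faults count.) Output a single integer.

Step 0: ref 4 → FAULT, frames=[4,-,-,-]
Step 1: ref 2 → FAULT, frames=[4,2,-,-]
Step 2: ref 2 → HIT, frames=[4,2,-,-]
Step 3: ref 6 → FAULT, frames=[4,2,6,-]
Step 4: ref 6 → HIT, frames=[4,2,6,-]
Step 5: ref 5 → FAULT, frames=[4,2,6,5]
Step 6: ref 3 → FAULT (evict 4), frames=[3,2,6,5]
Step 7: ref 4 → FAULT (evict 2), frames=[3,4,6,5]
Step 8: ref 5 → HIT, frames=[3,4,6,5]
Step 9: ref 4 → HIT, frames=[3,4,6,5]
Step 10: ref 6 → HIT, frames=[3,4,6,5]
Total faults: 6

Answer: 6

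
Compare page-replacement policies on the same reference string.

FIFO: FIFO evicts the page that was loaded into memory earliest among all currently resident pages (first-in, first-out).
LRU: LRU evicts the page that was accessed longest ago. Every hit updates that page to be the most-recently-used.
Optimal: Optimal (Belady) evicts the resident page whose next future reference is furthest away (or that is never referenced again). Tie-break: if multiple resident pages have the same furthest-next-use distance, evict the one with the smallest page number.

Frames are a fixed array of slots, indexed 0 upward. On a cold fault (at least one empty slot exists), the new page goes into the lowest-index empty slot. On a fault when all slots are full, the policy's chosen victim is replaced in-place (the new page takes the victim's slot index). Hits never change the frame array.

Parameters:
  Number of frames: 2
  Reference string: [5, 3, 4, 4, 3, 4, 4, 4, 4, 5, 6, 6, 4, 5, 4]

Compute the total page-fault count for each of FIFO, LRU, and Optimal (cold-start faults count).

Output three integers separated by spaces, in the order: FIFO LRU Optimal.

Answer: 7 7 6

Derivation:
--- FIFO ---
  step 0: ref 5 -> FAULT, frames=[5,-] (faults so far: 1)
  step 1: ref 3 -> FAULT, frames=[5,3] (faults so far: 2)
  step 2: ref 4 -> FAULT, evict 5, frames=[4,3] (faults so far: 3)
  step 3: ref 4 -> HIT, frames=[4,3] (faults so far: 3)
  step 4: ref 3 -> HIT, frames=[4,3] (faults so far: 3)
  step 5: ref 4 -> HIT, frames=[4,3] (faults so far: 3)
  step 6: ref 4 -> HIT, frames=[4,3] (faults so far: 3)
  step 7: ref 4 -> HIT, frames=[4,3] (faults so far: 3)
  step 8: ref 4 -> HIT, frames=[4,3] (faults so far: 3)
  step 9: ref 5 -> FAULT, evict 3, frames=[4,5] (faults so far: 4)
  step 10: ref 6 -> FAULT, evict 4, frames=[6,5] (faults so far: 5)
  step 11: ref 6 -> HIT, frames=[6,5] (faults so far: 5)
  step 12: ref 4 -> FAULT, evict 5, frames=[6,4] (faults so far: 6)
  step 13: ref 5 -> FAULT, evict 6, frames=[5,4] (faults so far: 7)
  step 14: ref 4 -> HIT, frames=[5,4] (faults so far: 7)
  FIFO total faults: 7
--- LRU ---
  step 0: ref 5 -> FAULT, frames=[5,-] (faults so far: 1)
  step 1: ref 3 -> FAULT, frames=[5,3] (faults so far: 2)
  step 2: ref 4 -> FAULT, evict 5, frames=[4,3] (faults so far: 3)
  step 3: ref 4 -> HIT, frames=[4,3] (faults so far: 3)
  step 4: ref 3 -> HIT, frames=[4,3] (faults so far: 3)
  step 5: ref 4 -> HIT, frames=[4,3] (faults so far: 3)
  step 6: ref 4 -> HIT, frames=[4,3] (faults so far: 3)
  step 7: ref 4 -> HIT, frames=[4,3] (faults so far: 3)
  step 8: ref 4 -> HIT, frames=[4,3] (faults so far: 3)
  step 9: ref 5 -> FAULT, evict 3, frames=[4,5] (faults so far: 4)
  step 10: ref 6 -> FAULT, evict 4, frames=[6,5] (faults so far: 5)
  step 11: ref 6 -> HIT, frames=[6,5] (faults so far: 5)
  step 12: ref 4 -> FAULT, evict 5, frames=[6,4] (faults so far: 6)
  step 13: ref 5 -> FAULT, evict 6, frames=[5,4] (faults so far: 7)
  step 14: ref 4 -> HIT, frames=[5,4] (faults so far: 7)
  LRU total faults: 7
--- Optimal ---
  step 0: ref 5 -> FAULT, frames=[5,-] (faults so far: 1)
  step 1: ref 3 -> FAULT, frames=[5,3] (faults so far: 2)
  step 2: ref 4 -> FAULT, evict 5, frames=[4,3] (faults so far: 3)
  step 3: ref 4 -> HIT, frames=[4,3] (faults so far: 3)
  step 4: ref 3 -> HIT, frames=[4,3] (faults so far: 3)
  step 5: ref 4 -> HIT, frames=[4,3] (faults so far: 3)
  step 6: ref 4 -> HIT, frames=[4,3] (faults so far: 3)
  step 7: ref 4 -> HIT, frames=[4,3] (faults so far: 3)
  step 8: ref 4 -> HIT, frames=[4,3] (faults so far: 3)
  step 9: ref 5 -> FAULT, evict 3, frames=[4,5] (faults so far: 4)
  step 10: ref 6 -> FAULT, evict 5, frames=[4,6] (faults so far: 5)
  step 11: ref 6 -> HIT, frames=[4,6] (faults so far: 5)
  step 12: ref 4 -> HIT, frames=[4,6] (faults so far: 5)
  step 13: ref 5 -> FAULT, evict 6, frames=[4,5] (faults so far: 6)
  step 14: ref 4 -> HIT, frames=[4,5] (faults so far: 6)
  Optimal total faults: 6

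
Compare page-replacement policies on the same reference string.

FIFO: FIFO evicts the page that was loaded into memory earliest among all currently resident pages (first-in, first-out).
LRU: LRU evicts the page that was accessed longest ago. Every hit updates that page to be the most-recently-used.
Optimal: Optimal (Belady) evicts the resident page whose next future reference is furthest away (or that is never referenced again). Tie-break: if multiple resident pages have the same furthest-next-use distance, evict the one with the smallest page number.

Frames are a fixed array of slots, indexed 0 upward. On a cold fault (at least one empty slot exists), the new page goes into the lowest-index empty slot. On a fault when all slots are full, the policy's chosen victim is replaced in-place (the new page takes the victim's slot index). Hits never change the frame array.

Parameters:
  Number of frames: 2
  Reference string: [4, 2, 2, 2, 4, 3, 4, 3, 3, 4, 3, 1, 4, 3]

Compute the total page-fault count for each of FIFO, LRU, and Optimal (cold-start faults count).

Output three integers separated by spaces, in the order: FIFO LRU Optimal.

--- FIFO ---
  step 0: ref 4 -> FAULT, frames=[4,-] (faults so far: 1)
  step 1: ref 2 -> FAULT, frames=[4,2] (faults so far: 2)
  step 2: ref 2 -> HIT, frames=[4,2] (faults so far: 2)
  step 3: ref 2 -> HIT, frames=[4,2] (faults so far: 2)
  step 4: ref 4 -> HIT, frames=[4,2] (faults so far: 2)
  step 5: ref 3 -> FAULT, evict 4, frames=[3,2] (faults so far: 3)
  step 6: ref 4 -> FAULT, evict 2, frames=[3,4] (faults so far: 4)
  step 7: ref 3 -> HIT, frames=[3,4] (faults so far: 4)
  step 8: ref 3 -> HIT, frames=[3,4] (faults so far: 4)
  step 9: ref 4 -> HIT, frames=[3,4] (faults so far: 4)
  step 10: ref 3 -> HIT, frames=[3,4] (faults so far: 4)
  step 11: ref 1 -> FAULT, evict 3, frames=[1,4] (faults so far: 5)
  step 12: ref 4 -> HIT, frames=[1,4] (faults so far: 5)
  step 13: ref 3 -> FAULT, evict 4, frames=[1,3] (faults so far: 6)
  FIFO total faults: 6
--- LRU ---
  step 0: ref 4 -> FAULT, frames=[4,-] (faults so far: 1)
  step 1: ref 2 -> FAULT, frames=[4,2] (faults so far: 2)
  step 2: ref 2 -> HIT, frames=[4,2] (faults so far: 2)
  step 3: ref 2 -> HIT, frames=[4,2] (faults so far: 2)
  step 4: ref 4 -> HIT, frames=[4,2] (faults so far: 2)
  step 5: ref 3 -> FAULT, evict 2, frames=[4,3] (faults so far: 3)
  step 6: ref 4 -> HIT, frames=[4,3] (faults so far: 3)
  step 7: ref 3 -> HIT, frames=[4,3] (faults so far: 3)
  step 8: ref 3 -> HIT, frames=[4,3] (faults so far: 3)
  step 9: ref 4 -> HIT, frames=[4,3] (faults so far: 3)
  step 10: ref 3 -> HIT, frames=[4,3] (faults so far: 3)
  step 11: ref 1 -> FAULT, evict 4, frames=[1,3] (faults so far: 4)
  step 12: ref 4 -> FAULT, evict 3, frames=[1,4] (faults so far: 5)
  step 13: ref 3 -> FAULT, evict 1, frames=[3,4] (faults so far: 6)
  LRU total faults: 6
--- Optimal ---
  step 0: ref 4 -> FAULT, frames=[4,-] (faults so far: 1)
  step 1: ref 2 -> FAULT, frames=[4,2] (faults so far: 2)
  step 2: ref 2 -> HIT, frames=[4,2] (faults so far: 2)
  step 3: ref 2 -> HIT, frames=[4,2] (faults so far: 2)
  step 4: ref 4 -> HIT, frames=[4,2] (faults so far: 2)
  step 5: ref 3 -> FAULT, evict 2, frames=[4,3] (faults so far: 3)
  step 6: ref 4 -> HIT, frames=[4,3] (faults so far: 3)
  step 7: ref 3 -> HIT, frames=[4,3] (faults so far: 3)
  step 8: ref 3 -> HIT, frames=[4,3] (faults so far: 3)
  step 9: ref 4 -> HIT, frames=[4,3] (faults so far: 3)
  step 10: ref 3 -> HIT, frames=[4,3] (faults so far: 3)
  step 11: ref 1 -> FAULT, evict 3, frames=[4,1] (faults so far: 4)
  step 12: ref 4 -> HIT, frames=[4,1] (faults so far: 4)
  step 13: ref 3 -> FAULT, evict 1, frames=[4,3] (faults so far: 5)
  Optimal total faults: 5

Answer: 6 6 5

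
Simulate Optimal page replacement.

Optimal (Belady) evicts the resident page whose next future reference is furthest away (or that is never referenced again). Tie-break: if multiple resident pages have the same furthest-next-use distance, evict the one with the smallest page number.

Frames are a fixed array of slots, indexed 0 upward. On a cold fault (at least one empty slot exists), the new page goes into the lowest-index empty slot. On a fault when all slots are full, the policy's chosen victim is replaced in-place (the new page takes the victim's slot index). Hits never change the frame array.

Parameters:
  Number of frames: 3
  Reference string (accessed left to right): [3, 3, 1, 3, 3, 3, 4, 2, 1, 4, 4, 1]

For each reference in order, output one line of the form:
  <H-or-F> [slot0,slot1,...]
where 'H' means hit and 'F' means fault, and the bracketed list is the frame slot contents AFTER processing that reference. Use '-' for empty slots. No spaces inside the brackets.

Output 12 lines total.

F [3,-,-]
H [3,-,-]
F [3,1,-]
H [3,1,-]
H [3,1,-]
H [3,1,-]
F [3,1,4]
F [2,1,4]
H [2,1,4]
H [2,1,4]
H [2,1,4]
H [2,1,4]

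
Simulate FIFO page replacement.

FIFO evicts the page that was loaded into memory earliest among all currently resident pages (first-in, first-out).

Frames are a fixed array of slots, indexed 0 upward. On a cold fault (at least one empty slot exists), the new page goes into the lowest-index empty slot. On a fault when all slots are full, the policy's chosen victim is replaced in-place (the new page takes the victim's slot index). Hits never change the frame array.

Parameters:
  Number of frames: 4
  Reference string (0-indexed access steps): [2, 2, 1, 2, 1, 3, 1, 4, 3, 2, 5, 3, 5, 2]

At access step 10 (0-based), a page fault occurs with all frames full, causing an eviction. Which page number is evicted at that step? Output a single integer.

Answer: 2

Derivation:
Step 0: ref 2 -> FAULT, frames=[2,-,-,-]
Step 1: ref 2 -> HIT, frames=[2,-,-,-]
Step 2: ref 1 -> FAULT, frames=[2,1,-,-]
Step 3: ref 2 -> HIT, frames=[2,1,-,-]
Step 4: ref 1 -> HIT, frames=[2,1,-,-]
Step 5: ref 3 -> FAULT, frames=[2,1,3,-]
Step 6: ref 1 -> HIT, frames=[2,1,3,-]
Step 7: ref 4 -> FAULT, frames=[2,1,3,4]
Step 8: ref 3 -> HIT, frames=[2,1,3,4]
Step 9: ref 2 -> HIT, frames=[2,1,3,4]
Step 10: ref 5 -> FAULT, evict 2, frames=[5,1,3,4]
At step 10: evicted page 2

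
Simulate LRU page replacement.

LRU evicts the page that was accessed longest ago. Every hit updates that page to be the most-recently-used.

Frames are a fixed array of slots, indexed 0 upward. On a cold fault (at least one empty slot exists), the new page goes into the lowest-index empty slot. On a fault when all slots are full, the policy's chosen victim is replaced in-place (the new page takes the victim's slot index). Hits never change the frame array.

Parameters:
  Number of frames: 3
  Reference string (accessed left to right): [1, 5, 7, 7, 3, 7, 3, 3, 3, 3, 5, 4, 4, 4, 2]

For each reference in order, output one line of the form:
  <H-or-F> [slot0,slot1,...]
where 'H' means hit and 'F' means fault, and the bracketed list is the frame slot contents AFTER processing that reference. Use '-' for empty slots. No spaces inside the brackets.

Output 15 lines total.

F [1,-,-]
F [1,5,-]
F [1,5,7]
H [1,5,7]
F [3,5,7]
H [3,5,7]
H [3,5,7]
H [3,5,7]
H [3,5,7]
H [3,5,7]
H [3,5,7]
F [3,5,4]
H [3,5,4]
H [3,5,4]
F [2,5,4]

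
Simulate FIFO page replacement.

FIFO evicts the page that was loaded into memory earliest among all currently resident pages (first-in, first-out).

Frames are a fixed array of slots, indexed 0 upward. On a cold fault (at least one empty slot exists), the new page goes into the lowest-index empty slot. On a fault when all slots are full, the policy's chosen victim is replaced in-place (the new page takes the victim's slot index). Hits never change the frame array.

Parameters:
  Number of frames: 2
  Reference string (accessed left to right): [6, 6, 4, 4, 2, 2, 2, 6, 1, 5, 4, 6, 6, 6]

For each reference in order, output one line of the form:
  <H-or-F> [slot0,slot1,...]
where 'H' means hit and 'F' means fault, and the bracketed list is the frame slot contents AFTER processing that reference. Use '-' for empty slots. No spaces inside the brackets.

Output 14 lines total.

F [6,-]
H [6,-]
F [6,4]
H [6,4]
F [2,4]
H [2,4]
H [2,4]
F [2,6]
F [1,6]
F [1,5]
F [4,5]
F [4,6]
H [4,6]
H [4,6]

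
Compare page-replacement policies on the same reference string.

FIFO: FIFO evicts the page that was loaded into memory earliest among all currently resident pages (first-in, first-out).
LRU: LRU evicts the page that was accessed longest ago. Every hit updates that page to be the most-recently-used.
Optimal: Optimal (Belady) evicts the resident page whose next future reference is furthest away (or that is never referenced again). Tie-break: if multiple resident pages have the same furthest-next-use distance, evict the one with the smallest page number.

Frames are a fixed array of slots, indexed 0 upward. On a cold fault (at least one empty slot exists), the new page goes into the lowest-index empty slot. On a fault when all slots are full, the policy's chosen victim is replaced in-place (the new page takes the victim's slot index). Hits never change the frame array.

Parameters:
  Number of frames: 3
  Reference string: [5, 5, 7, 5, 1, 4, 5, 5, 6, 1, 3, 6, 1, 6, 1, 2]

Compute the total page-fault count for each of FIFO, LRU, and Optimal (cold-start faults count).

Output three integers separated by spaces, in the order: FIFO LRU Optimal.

Answer: 9 8 7

Derivation:
--- FIFO ---
  step 0: ref 5 -> FAULT, frames=[5,-,-] (faults so far: 1)
  step 1: ref 5 -> HIT, frames=[5,-,-] (faults so far: 1)
  step 2: ref 7 -> FAULT, frames=[5,7,-] (faults so far: 2)
  step 3: ref 5 -> HIT, frames=[5,7,-] (faults so far: 2)
  step 4: ref 1 -> FAULT, frames=[5,7,1] (faults so far: 3)
  step 5: ref 4 -> FAULT, evict 5, frames=[4,7,1] (faults so far: 4)
  step 6: ref 5 -> FAULT, evict 7, frames=[4,5,1] (faults so far: 5)
  step 7: ref 5 -> HIT, frames=[4,5,1] (faults so far: 5)
  step 8: ref 6 -> FAULT, evict 1, frames=[4,5,6] (faults so far: 6)
  step 9: ref 1 -> FAULT, evict 4, frames=[1,5,6] (faults so far: 7)
  step 10: ref 3 -> FAULT, evict 5, frames=[1,3,6] (faults so far: 8)
  step 11: ref 6 -> HIT, frames=[1,3,6] (faults so far: 8)
  step 12: ref 1 -> HIT, frames=[1,3,6] (faults so far: 8)
  step 13: ref 6 -> HIT, frames=[1,3,6] (faults so far: 8)
  step 14: ref 1 -> HIT, frames=[1,3,6] (faults so far: 8)
  step 15: ref 2 -> FAULT, evict 6, frames=[1,3,2] (faults so far: 9)
  FIFO total faults: 9
--- LRU ---
  step 0: ref 5 -> FAULT, frames=[5,-,-] (faults so far: 1)
  step 1: ref 5 -> HIT, frames=[5,-,-] (faults so far: 1)
  step 2: ref 7 -> FAULT, frames=[5,7,-] (faults so far: 2)
  step 3: ref 5 -> HIT, frames=[5,7,-] (faults so far: 2)
  step 4: ref 1 -> FAULT, frames=[5,7,1] (faults so far: 3)
  step 5: ref 4 -> FAULT, evict 7, frames=[5,4,1] (faults so far: 4)
  step 6: ref 5 -> HIT, frames=[5,4,1] (faults so far: 4)
  step 7: ref 5 -> HIT, frames=[5,4,1] (faults so far: 4)
  step 8: ref 6 -> FAULT, evict 1, frames=[5,4,6] (faults so far: 5)
  step 9: ref 1 -> FAULT, evict 4, frames=[5,1,6] (faults so far: 6)
  step 10: ref 3 -> FAULT, evict 5, frames=[3,1,6] (faults so far: 7)
  step 11: ref 6 -> HIT, frames=[3,1,6] (faults so far: 7)
  step 12: ref 1 -> HIT, frames=[3,1,6] (faults so far: 7)
  step 13: ref 6 -> HIT, frames=[3,1,6] (faults so far: 7)
  step 14: ref 1 -> HIT, frames=[3,1,6] (faults so far: 7)
  step 15: ref 2 -> FAULT, evict 3, frames=[2,1,6] (faults so far: 8)
  LRU total faults: 8
--- Optimal ---
  step 0: ref 5 -> FAULT, frames=[5,-,-] (faults so far: 1)
  step 1: ref 5 -> HIT, frames=[5,-,-] (faults so far: 1)
  step 2: ref 7 -> FAULT, frames=[5,7,-] (faults so far: 2)
  step 3: ref 5 -> HIT, frames=[5,7,-] (faults so far: 2)
  step 4: ref 1 -> FAULT, frames=[5,7,1] (faults so far: 3)
  step 5: ref 4 -> FAULT, evict 7, frames=[5,4,1] (faults so far: 4)
  step 6: ref 5 -> HIT, frames=[5,4,1] (faults so far: 4)
  step 7: ref 5 -> HIT, frames=[5,4,1] (faults so far: 4)
  step 8: ref 6 -> FAULT, evict 4, frames=[5,6,1] (faults so far: 5)
  step 9: ref 1 -> HIT, frames=[5,6,1] (faults so far: 5)
  step 10: ref 3 -> FAULT, evict 5, frames=[3,6,1] (faults so far: 6)
  step 11: ref 6 -> HIT, frames=[3,6,1] (faults so far: 6)
  step 12: ref 1 -> HIT, frames=[3,6,1] (faults so far: 6)
  step 13: ref 6 -> HIT, frames=[3,6,1] (faults so far: 6)
  step 14: ref 1 -> HIT, frames=[3,6,1] (faults so far: 6)
  step 15: ref 2 -> FAULT, evict 1, frames=[3,6,2] (faults so far: 7)
  Optimal total faults: 7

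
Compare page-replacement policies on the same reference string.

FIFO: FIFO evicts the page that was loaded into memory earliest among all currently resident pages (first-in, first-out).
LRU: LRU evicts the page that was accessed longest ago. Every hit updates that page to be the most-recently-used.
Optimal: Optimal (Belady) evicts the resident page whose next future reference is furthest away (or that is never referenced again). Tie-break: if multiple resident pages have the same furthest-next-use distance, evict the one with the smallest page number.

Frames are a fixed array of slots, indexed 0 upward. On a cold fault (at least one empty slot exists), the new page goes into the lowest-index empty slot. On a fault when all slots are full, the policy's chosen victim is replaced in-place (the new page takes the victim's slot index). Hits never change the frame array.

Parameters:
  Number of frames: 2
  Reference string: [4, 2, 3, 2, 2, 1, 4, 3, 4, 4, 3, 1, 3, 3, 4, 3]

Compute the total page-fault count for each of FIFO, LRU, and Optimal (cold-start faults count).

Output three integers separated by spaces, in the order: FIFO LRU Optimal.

--- FIFO ---
  step 0: ref 4 -> FAULT, frames=[4,-] (faults so far: 1)
  step 1: ref 2 -> FAULT, frames=[4,2] (faults so far: 2)
  step 2: ref 3 -> FAULT, evict 4, frames=[3,2] (faults so far: 3)
  step 3: ref 2 -> HIT, frames=[3,2] (faults so far: 3)
  step 4: ref 2 -> HIT, frames=[3,2] (faults so far: 3)
  step 5: ref 1 -> FAULT, evict 2, frames=[3,1] (faults so far: 4)
  step 6: ref 4 -> FAULT, evict 3, frames=[4,1] (faults so far: 5)
  step 7: ref 3 -> FAULT, evict 1, frames=[4,3] (faults so far: 6)
  step 8: ref 4 -> HIT, frames=[4,3] (faults so far: 6)
  step 9: ref 4 -> HIT, frames=[4,3] (faults so far: 6)
  step 10: ref 3 -> HIT, frames=[4,3] (faults so far: 6)
  step 11: ref 1 -> FAULT, evict 4, frames=[1,3] (faults so far: 7)
  step 12: ref 3 -> HIT, frames=[1,3] (faults so far: 7)
  step 13: ref 3 -> HIT, frames=[1,3] (faults so far: 7)
  step 14: ref 4 -> FAULT, evict 3, frames=[1,4] (faults so far: 8)
  step 15: ref 3 -> FAULT, evict 1, frames=[3,4] (faults so far: 9)
  FIFO total faults: 9
--- LRU ---
  step 0: ref 4 -> FAULT, frames=[4,-] (faults so far: 1)
  step 1: ref 2 -> FAULT, frames=[4,2] (faults so far: 2)
  step 2: ref 3 -> FAULT, evict 4, frames=[3,2] (faults so far: 3)
  step 3: ref 2 -> HIT, frames=[3,2] (faults so far: 3)
  step 4: ref 2 -> HIT, frames=[3,2] (faults so far: 3)
  step 5: ref 1 -> FAULT, evict 3, frames=[1,2] (faults so far: 4)
  step 6: ref 4 -> FAULT, evict 2, frames=[1,4] (faults so far: 5)
  step 7: ref 3 -> FAULT, evict 1, frames=[3,4] (faults so far: 6)
  step 8: ref 4 -> HIT, frames=[3,4] (faults so far: 6)
  step 9: ref 4 -> HIT, frames=[3,4] (faults so far: 6)
  step 10: ref 3 -> HIT, frames=[3,4] (faults so far: 6)
  step 11: ref 1 -> FAULT, evict 4, frames=[3,1] (faults so far: 7)
  step 12: ref 3 -> HIT, frames=[3,1] (faults so far: 7)
  step 13: ref 3 -> HIT, frames=[3,1] (faults so far: 7)
  step 14: ref 4 -> FAULT, evict 1, frames=[3,4] (faults so far: 8)
  step 15: ref 3 -> HIT, frames=[3,4] (faults so far: 8)
  LRU total faults: 8
--- Optimal ---
  step 0: ref 4 -> FAULT, frames=[4,-] (faults so far: 1)
  step 1: ref 2 -> FAULT, frames=[4,2] (faults so far: 2)
  step 2: ref 3 -> FAULT, evict 4, frames=[3,2] (faults so far: 3)
  step 3: ref 2 -> HIT, frames=[3,2] (faults so far: 3)
  step 4: ref 2 -> HIT, frames=[3,2] (faults so far: 3)
  step 5: ref 1 -> FAULT, evict 2, frames=[3,1] (faults so far: 4)
  step 6: ref 4 -> FAULT, evict 1, frames=[3,4] (faults so far: 5)
  step 7: ref 3 -> HIT, frames=[3,4] (faults so far: 5)
  step 8: ref 4 -> HIT, frames=[3,4] (faults so far: 5)
  step 9: ref 4 -> HIT, frames=[3,4] (faults so far: 5)
  step 10: ref 3 -> HIT, frames=[3,4] (faults so far: 5)
  step 11: ref 1 -> FAULT, evict 4, frames=[3,1] (faults so far: 6)
  step 12: ref 3 -> HIT, frames=[3,1] (faults so far: 6)
  step 13: ref 3 -> HIT, frames=[3,1] (faults so far: 6)
  step 14: ref 4 -> FAULT, evict 1, frames=[3,4] (faults so far: 7)
  step 15: ref 3 -> HIT, frames=[3,4] (faults so far: 7)
  Optimal total faults: 7

Answer: 9 8 7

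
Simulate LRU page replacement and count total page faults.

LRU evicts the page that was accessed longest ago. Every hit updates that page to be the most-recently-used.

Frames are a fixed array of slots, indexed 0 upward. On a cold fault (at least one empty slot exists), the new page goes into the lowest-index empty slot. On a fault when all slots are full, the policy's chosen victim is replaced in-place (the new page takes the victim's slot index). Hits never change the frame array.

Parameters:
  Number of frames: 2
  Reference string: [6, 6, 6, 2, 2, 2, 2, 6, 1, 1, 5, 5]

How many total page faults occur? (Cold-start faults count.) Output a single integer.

Answer: 4

Derivation:
Step 0: ref 6 → FAULT, frames=[6,-]
Step 1: ref 6 → HIT, frames=[6,-]
Step 2: ref 6 → HIT, frames=[6,-]
Step 3: ref 2 → FAULT, frames=[6,2]
Step 4: ref 2 → HIT, frames=[6,2]
Step 5: ref 2 → HIT, frames=[6,2]
Step 6: ref 2 → HIT, frames=[6,2]
Step 7: ref 6 → HIT, frames=[6,2]
Step 8: ref 1 → FAULT (evict 2), frames=[6,1]
Step 9: ref 1 → HIT, frames=[6,1]
Step 10: ref 5 → FAULT (evict 6), frames=[5,1]
Step 11: ref 5 → HIT, frames=[5,1]
Total faults: 4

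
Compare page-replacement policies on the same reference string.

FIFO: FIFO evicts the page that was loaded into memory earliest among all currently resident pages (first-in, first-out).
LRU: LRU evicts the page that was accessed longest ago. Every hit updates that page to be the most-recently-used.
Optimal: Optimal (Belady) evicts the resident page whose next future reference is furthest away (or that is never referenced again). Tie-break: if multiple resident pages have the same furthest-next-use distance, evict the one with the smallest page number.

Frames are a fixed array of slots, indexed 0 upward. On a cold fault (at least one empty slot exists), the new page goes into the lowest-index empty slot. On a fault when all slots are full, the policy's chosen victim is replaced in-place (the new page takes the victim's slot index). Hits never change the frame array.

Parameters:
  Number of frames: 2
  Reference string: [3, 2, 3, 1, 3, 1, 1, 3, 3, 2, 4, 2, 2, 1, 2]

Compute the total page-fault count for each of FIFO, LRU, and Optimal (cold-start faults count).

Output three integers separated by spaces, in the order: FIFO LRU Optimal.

--- FIFO ---
  step 0: ref 3 -> FAULT, frames=[3,-] (faults so far: 1)
  step 1: ref 2 -> FAULT, frames=[3,2] (faults so far: 2)
  step 2: ref 3 -> HIT, frames=[3,2] (faults so far: 2)
  step 3: ref 1 -> FAULT, evict 3, frames=[1,2] (faults so far: 3)
  step 4: ref 3 -> FAULT, evict 2, frames=[1,3] (faults so far: 4)
  step 5: ref 1 -> HIT, frames=[1,3] (faults so far: 4)
  step 6: ref 1 -> HIT, frames=[1,3] (faults so far: 4)
  step 7: ref 3 -> HIT, frames=[1,3] (faults so far: 4)
  step 8: ref 3 -> HIT, frames=[1,3] (faults so far: 4)
  step 9: ref 2 -> FAULT, evict 1, frames=[2,3] (faults so far: 5)
  step 10: ref 4 -> FAULT, evict 3, frames=[2,4] (faults so far: 6)
  step 11: ref 2 -> HIT, frames=[2,4] (faults so far: 6)
  step 12: ref 2 -> HIT, frames=[2,4] (faults so far: 6)
  step 13: ref 1 -> FAULT, evict 2, frames=[1,4] (faults so far: 7)
  step 14: ref 2 -> FAULT, evict 4, frames=[1,2] (faults so far: 8)
  FIFO total faults: 8
--- LRU ---
  step 0: ref 3 -> FAULT, frames=[3,-] (faults so far: 1)
  step 1: ref 2 -> FAULT, frames=[3,2] (faults so far: 2)
  step 2: ref 3 -> HIT, frames=[3,2] (faults so far: 2)
  step 3: ref 1 -> FAULT, evict 2, frames=[3,1] (faults so far: 3)
  step 4: ref 3 -> HIT, frames=[3,1] (faults so far: 3)
  step 5: ref 1 -> HIT, frames=[3,1] (faults so far: 3)
  step 6: ref 1 -> HIT, frames=[3,1] (faults so far: 3)
  step 7: ref 3 -> HIT, frames=[3,1] (faults so far: 3)
  step 8: ref 3 -> HIT, frames=[3,1] (faults so far: 3)
  step 9: ref 2 -> FAULT, evict 1, frames=[3,2] (faults so far: 4)
  step 10: ref 4 -> FAULT, evict 3, frames=[4,2] (faults so far: 5)
  step 11: ref 2 -> HIT, frames=[4,2] (faults so far: 5)
  step 12: ref 2 -> HIT, frames=[4,2] (faults so far: 5)
  step 13: ref 1 -> FAULT, evict 4, frames=[1,2] (faults so far: 6)
  step 14: ref 2 -> HIT, frames=[1,2] (faults so far: 6)
  LRU total faults: 6
--- Optimal ---
  step 0: ref 3 -> FAULT, frames=[3,-] (faults so far: 1)
  step 1: ref 2 -> FAULT, frames=[3,2] (faults so far: 2)
  step 2: ref 3 -> HIT, frames=[3,2] (faults so far: 2)
  step 3: ref 1 -> FAULT, evict 2, frames=[3,1] (faults so far: 3)
  step 4: ref 3 -> HIT, frames=[3,1] (faults so far: 3)
  step 5: ref 1 -> HIT, frames=[3,1] (faults so far: 3)
  step 6: ref 1 -> HIT, frames=[3,1] (faults so far: 3)
  step 7: ref 3 -> HIT, frames=[3,1] (faults so far: 3)
  step 8: ref 3 -> HIT, frames=[3,1] (faults so far: 3)
  step 9: ref 2 -> FAULT, evict 3, frames=[2,1] (faults so far: 4)
  step 10: ref 4 -> FAULT, evict 1, frames=[2,4] (faults so far: 5)
  step 11: ref 2 -> HIT, frames=[2,4] (faults so far: 5)
  step 12: ref 2 -> HIT, frames=[2,4] (faults so far: 5)
  step 13: ref 1 -> FAULT, evict 4, frames=[2,1] (faults so far: 6)
  step 14: ref 2 -> HIT, frames=[2,1] (faults so far: 6)
  Optimal total faults: 6

Answer: 8 6 6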